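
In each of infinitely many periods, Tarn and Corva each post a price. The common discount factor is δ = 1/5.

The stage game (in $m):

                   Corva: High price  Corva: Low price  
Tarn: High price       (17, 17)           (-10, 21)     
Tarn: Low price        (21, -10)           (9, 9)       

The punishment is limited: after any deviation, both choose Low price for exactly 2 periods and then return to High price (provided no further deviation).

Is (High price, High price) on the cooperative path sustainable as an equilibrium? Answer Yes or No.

A one-shot deviation gives 21 now, then 9 for 2 periods, then back to 17.
Gain from deviating: (21−17) today; loss: (17−9) in each of the next 2 periods.
No-deviation condition: (17−9)(δ+…+δ^2) ≥ 21−17, i.e. δ+…+δ^2 ≥ 1/2.
At δ = 1/5: δ+…+δ^2 = 0.2400 < 0.5000.
So cooperation is not sustainable.

No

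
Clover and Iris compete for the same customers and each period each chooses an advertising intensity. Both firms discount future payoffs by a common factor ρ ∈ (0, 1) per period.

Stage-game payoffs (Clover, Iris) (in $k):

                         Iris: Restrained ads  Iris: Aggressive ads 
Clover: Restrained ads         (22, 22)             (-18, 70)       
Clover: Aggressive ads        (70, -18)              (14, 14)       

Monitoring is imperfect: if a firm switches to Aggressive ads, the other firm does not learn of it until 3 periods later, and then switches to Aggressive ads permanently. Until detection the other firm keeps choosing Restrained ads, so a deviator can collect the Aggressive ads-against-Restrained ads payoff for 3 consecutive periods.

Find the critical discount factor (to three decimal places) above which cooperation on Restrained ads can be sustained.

0.950

Deviating for the 3 undetected periods gains 70−22 = 48 per period over cooperation, then loses 22−14 = 8 per period forever once punishment starts.
Gain: 48(1 + ρ + … + ρ^2); loss: 8·ρ^3/(1−ρ).
No profitable deviation ⇔ 48(1−ρ^3) ≤ 8·ρ^3, i.e. ρ^3 ≥ 48/(48+8) = 6/7.
Hence ρ ≥ (6/7)^(1/3) ≈ 0.950.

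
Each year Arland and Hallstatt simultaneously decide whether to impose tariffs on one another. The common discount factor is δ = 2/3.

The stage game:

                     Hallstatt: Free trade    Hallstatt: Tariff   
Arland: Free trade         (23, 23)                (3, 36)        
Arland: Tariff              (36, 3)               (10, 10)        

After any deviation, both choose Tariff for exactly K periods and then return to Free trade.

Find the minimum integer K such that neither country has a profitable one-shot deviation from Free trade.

IC: δ(1−δ^K)/(1−δ) ≥ (36−23)/(23−10) = 1.
With δ = 2/3: need 1 − δ^K ≥ 1·(1−2/3)/(2/3), i.e. δ^K ≤ 0.5000.
Since (2/3)^1 = 0.6667 and (2/3)^2 = 0.4444, the smallest such K is 2.

2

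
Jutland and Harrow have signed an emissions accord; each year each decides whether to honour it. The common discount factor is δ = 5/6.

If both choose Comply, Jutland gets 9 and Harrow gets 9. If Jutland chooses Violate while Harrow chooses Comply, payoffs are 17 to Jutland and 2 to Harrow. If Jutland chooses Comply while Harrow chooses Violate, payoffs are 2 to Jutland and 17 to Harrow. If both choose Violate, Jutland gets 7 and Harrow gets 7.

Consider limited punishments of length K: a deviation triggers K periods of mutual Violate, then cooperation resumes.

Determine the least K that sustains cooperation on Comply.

9

No profitable deviation requires (9−7)(δ+…+δ^K) ≥ 17−9, i.e. δ+…+δ^K ≥ 4 ≈ 4.0000.
With δ = 5/6, the partial sums are K=1: 0.8333, K=2: 1.5278, …, K=7: 3.6046, K=8: 3.8372, K=9: 4.0310.
K = 9 is the first length at which the sum reaches 4.0000.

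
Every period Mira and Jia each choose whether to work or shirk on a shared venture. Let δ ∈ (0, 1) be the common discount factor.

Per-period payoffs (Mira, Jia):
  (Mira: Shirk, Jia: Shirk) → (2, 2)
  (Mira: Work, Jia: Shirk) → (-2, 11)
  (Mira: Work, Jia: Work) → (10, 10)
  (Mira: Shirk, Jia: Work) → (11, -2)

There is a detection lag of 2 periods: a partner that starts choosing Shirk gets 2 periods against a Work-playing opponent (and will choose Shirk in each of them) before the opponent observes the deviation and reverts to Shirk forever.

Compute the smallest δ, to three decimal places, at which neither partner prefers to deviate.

The best deviation is to choose Shirk for all 2 undetected periods, earning 11 each, then 2 forever once detected.
Deviation value: 11(1−δ^2)/(1−δ) + 2δ^2/(1−δ); cooperation value: 10/(1−δ).
IC: 10 ≥ 11(1−δ^2) + 2δ^2 = 11 − 9δ^2.
So δ^2 ≥ 1/9, giving δ ≥ (1/9)^(1/2) ≈ 0.333.

0.333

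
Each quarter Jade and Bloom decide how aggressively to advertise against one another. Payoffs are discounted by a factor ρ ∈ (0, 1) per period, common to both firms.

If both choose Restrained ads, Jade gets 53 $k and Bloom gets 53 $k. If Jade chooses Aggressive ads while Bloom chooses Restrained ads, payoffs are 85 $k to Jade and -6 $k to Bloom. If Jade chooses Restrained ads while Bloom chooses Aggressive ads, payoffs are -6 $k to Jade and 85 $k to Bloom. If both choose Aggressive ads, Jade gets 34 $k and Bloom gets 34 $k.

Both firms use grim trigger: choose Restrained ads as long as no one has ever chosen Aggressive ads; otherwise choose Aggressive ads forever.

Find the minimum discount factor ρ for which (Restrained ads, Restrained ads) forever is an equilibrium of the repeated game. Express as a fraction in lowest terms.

32/51

Cooperation forever yields 53 each period: 53/(1−ρ).
Deviating yields 85 once, then 34 forever: 85 + 34ρ/(1−ρ).
No profitable deviation requires 53/(1−ρ) ≥ 85 + 34ρ/(1−ρ).
Multiplying by (1−ρ): 53 ≥ 85(1−ρ) + 34ρ = 85 − 51ρ.
So 51ρ ≥ 32, i.e. ρ ≥ 32/51.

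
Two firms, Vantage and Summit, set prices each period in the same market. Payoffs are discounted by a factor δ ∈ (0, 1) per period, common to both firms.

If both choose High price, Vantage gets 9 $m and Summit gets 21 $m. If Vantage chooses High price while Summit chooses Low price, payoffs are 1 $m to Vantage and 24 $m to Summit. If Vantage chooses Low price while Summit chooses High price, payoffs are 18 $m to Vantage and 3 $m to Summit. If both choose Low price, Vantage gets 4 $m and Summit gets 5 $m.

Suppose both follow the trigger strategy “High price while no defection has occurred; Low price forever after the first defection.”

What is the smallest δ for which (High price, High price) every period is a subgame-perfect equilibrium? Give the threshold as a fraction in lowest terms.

9/14

For Vantage: deviation gain 18−9 = 9, per-period punishment loss 9−4 = 5. IC gives δ ≥ 9/14.
For Summit: gain 3, loss 16 per period, so δ ≥ 3/19.
The tighter constraint is Vantage's, so cooperation needs δ ≥ 9/14.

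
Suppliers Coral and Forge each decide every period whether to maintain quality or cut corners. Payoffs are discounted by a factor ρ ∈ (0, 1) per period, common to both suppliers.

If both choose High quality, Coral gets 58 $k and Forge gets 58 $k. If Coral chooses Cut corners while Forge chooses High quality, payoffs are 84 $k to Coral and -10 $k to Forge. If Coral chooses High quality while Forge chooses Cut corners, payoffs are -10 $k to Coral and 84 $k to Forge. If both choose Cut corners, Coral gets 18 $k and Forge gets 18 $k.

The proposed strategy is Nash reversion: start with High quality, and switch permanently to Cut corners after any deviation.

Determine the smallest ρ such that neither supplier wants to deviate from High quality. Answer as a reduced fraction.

One-period gain from deviating is 84 − 58 = 26. The loss is 58 − 18 = 40 in every subsequent period, with present value 40·ρ/(1−ρ).
Deviation is unprofitable when 40·ρ/(1−ρ) ≥ 26, i.e. ρ/(1−ρ) ≥ 13/20.
Equivalently ρ ≥ 26/(26+40) = 13/33.

13/33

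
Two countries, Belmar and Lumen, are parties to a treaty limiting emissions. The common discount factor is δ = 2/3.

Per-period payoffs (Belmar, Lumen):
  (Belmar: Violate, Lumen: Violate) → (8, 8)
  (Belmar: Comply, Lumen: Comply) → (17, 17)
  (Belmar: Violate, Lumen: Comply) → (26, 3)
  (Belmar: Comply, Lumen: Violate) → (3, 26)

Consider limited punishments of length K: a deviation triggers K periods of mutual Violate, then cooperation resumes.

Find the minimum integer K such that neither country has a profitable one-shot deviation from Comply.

No profitable deviation requires (17−8)(δ+…+δ^K) ≥ 26−17, i.e. δ+…+δ^K ≥ 1 ≈ 1.0000.
With δ = 2/3, the partial sums are K=1: 0.6667, K=2: 1.1111.
K = 2 is the first length at which the sum reaches 1.0000.

2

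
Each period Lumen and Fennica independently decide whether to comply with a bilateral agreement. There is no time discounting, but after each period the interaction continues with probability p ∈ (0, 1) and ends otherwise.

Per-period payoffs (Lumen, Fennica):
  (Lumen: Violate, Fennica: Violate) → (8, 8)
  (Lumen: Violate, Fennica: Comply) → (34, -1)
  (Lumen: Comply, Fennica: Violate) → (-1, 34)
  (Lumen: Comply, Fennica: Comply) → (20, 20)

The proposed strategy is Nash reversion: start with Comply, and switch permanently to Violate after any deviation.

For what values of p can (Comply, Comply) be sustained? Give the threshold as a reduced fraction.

Expected cooperation value is 20 + p·20 + p²·20 + … = 20/(1−p); deviation gives 34 + p·8/(1−p).
20 ≥ 34(1−p) + 8p ⇒ 26p ≥ 14 ⇒ p ≥ 14/26 = 7/13.

7/13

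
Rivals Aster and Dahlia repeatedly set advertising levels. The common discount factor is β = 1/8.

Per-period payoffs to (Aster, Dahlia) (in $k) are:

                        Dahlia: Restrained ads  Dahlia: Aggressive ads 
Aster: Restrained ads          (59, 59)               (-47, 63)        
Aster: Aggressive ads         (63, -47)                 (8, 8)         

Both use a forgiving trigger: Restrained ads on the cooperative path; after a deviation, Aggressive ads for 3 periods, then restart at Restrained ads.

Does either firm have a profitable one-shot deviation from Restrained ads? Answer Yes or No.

A one-shot deviation gives 63 now, then 8 for 3 periods, then back to 59.
Gain from deviating: (63−59) today; loss: (59−8) in each of the next 3 periods.
No-deviation condition: (59−8)(β+…+β^3) ≥ 63−59, i.e. β+…+β^3 ≥ 4/51.
At β = 1/8: β+…+β^3 = 0.1426 ≥ 0.0784.
So cooperation is sustainable.

No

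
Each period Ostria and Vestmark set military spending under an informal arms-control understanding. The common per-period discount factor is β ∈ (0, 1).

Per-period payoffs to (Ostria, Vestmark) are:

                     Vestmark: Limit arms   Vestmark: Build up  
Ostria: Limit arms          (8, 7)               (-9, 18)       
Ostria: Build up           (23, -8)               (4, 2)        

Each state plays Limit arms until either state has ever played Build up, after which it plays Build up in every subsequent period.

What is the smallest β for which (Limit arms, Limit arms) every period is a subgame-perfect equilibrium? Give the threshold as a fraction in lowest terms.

15/19

For Ostria: deviation gain 23−8 = 15, per-period punishment loss 8−4 = 4. IC gives β ≥ 15/19.
For Vestmark: gain 11, loss 5 per period, so β ≥ 11/16.
The tighter constraint is Ostria's, so cooperation needs β ≥ 15/19.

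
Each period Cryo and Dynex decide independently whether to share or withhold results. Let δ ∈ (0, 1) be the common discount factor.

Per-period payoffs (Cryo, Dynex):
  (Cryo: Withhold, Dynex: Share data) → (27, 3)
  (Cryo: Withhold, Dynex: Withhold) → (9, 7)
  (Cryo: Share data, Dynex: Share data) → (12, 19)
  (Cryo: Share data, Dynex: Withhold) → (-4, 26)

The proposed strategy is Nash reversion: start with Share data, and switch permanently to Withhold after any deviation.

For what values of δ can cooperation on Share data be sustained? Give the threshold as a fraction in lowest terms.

For Cryo: deviation gain 27−12 = 15, per-period punishment loss 12−9 = 3. IC gives δ ≥ 15/18 = 5/6.
For Dynex: gain 7, loss 12 per period, so δ ≥ 7/19.
The tighter constraint is Cryo's, so cooperation needs δ ≥ 5/6.

5/6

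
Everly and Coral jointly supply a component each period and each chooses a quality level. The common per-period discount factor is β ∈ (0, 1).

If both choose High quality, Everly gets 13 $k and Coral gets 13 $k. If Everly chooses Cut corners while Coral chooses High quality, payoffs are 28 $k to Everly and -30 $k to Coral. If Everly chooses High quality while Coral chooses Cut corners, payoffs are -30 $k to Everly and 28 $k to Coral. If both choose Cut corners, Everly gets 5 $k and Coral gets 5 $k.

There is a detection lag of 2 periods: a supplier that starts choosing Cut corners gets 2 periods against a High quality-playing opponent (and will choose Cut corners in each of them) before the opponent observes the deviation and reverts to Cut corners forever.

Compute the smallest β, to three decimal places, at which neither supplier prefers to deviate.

0.808

A deviator earns 28 for 2 periods, then 5 forever; cooperating earns 13 forever. Multiplying the IC by (1−β):
13 ≥ 28(1−β^2) + 5β^2, so 23·β^2 ≥ 15 and β^2 ≥ 15/23.
β ≥ (15/23)^(1/2) ≈ 0.808.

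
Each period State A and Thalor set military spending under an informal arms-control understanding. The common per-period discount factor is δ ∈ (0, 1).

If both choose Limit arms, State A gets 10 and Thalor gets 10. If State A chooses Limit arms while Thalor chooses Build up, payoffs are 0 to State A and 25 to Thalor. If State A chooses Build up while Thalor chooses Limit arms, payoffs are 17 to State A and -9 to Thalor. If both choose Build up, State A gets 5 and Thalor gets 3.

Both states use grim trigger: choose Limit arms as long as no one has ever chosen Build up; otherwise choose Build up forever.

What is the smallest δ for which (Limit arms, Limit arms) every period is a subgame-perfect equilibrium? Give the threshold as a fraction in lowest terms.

State A's threshold: (17−10)/(17−5) = 7/12.
Thalor's threshold: (25−10)/(25−3) = 15/22.
7/12 < 15/22, so Thalor binds and δ* = 15/22.

15/22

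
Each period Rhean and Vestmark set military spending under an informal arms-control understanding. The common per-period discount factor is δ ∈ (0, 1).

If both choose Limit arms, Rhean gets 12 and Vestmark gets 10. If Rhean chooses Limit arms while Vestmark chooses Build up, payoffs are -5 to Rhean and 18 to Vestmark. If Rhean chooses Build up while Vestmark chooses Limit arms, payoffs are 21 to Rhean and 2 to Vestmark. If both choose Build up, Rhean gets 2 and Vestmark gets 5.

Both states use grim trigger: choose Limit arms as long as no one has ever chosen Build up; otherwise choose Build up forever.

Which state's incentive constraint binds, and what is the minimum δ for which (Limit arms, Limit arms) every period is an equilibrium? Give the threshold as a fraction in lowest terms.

Rhean: cooperation gives 12 each period; deviation gives 21 once then 2 forever.
  12/(1−δ) ≥ 21 + 2δ/(1−δ) ⇒ δ ≥ 9/19.
Vestmark: cooperation gives 10 each period; deviation gives 18 once then 5 forever.
  δ ≥ 8/13.
Both must hold, so the binding constraint is Vestmark's: δ ≥ 8/13.

Vestmark; δ ≥ 8/13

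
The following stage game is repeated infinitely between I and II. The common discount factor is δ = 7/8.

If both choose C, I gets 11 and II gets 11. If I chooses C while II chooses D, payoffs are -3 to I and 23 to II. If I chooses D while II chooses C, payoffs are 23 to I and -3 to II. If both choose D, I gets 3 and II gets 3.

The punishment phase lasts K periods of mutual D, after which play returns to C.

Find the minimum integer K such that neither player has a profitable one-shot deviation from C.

2

No profitable deviation requires (11−3)(δ+…+δ^K) ≥ 23−11, i.e. δ+…+δ^K ≥ 3/2 ≈ 1.5000.
With δ = 7/8, the partial sums are K=1: 0.8750, K=2: 1.6406.
K = 2 is the first length at which the sum reaches 1.5000.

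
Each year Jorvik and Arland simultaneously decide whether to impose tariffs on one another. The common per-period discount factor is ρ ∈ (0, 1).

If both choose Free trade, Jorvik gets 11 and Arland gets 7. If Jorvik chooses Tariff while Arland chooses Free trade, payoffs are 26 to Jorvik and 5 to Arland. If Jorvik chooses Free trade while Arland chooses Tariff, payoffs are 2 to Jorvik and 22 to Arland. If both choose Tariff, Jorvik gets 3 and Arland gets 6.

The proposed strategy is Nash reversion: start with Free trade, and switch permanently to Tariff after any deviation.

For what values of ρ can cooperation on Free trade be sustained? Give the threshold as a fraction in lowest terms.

15/16

For Jorvik: deviation gain 26−11 = 15, per-period punishment loss 11−3 = 8. IC gives ρ ≥ 15/23.
For Arland: gain 15, loss 1 per period, so ρ ≥ 15/16.
The tighter constraint is Arland's, so cooperation needs ρ ≥ 15/16.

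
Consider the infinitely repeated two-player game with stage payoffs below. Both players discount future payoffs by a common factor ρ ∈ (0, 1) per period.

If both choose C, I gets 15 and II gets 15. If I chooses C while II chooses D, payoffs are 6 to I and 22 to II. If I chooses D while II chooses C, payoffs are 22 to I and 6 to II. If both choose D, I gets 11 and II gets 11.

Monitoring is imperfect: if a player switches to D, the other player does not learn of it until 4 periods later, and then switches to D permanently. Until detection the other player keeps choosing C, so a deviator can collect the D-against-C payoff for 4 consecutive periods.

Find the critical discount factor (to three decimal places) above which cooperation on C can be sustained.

0.893

Deviating for the 4 undetected periods gains 22−15 = 7 per period over cooperation, then loses 15−11 = 4 per period forever once punishment starts.
Gain: 7(1 + ρ + … + ρ^3); loss: 4·ρ^4/(1−ρ).
No profitable deviation ⇔ 7(1−ρ^4) ≤ 4·ρ^4, i.e. ρ^4 ≥ 7/(7+4) = 7/11.
Hence ρ ≥ (7/11)^(1/4) ≈ 0.893.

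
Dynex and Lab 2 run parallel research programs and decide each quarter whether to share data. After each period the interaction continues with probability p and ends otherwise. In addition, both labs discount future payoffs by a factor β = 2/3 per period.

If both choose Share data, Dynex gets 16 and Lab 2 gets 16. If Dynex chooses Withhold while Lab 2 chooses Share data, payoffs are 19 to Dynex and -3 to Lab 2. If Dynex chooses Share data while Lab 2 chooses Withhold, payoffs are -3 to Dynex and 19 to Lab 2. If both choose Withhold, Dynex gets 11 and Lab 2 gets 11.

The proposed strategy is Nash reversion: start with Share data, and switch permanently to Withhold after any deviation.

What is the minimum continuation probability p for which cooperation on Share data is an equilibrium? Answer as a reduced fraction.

With continuation probability p and discount β, the effective per-period discount factor is βp.
Grim-trigger IC: βp ≥ (19−16)/(19−11) = 3/8.
So p ≥ (3/8)/(2/3) = 9/16.

9/16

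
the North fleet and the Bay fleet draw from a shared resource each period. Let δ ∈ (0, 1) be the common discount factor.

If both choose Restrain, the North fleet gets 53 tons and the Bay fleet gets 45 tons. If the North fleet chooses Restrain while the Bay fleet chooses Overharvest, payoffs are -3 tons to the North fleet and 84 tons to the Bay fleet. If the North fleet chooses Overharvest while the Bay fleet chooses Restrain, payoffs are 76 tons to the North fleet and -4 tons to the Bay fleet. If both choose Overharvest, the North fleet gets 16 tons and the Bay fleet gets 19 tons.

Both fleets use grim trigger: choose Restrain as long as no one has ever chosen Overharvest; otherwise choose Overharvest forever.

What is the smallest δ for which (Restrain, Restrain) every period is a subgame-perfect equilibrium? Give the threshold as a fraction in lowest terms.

3/5

the North fleet: cooperation gives 53 each period; deviation gives 76 once then 16 forever.
  53/(1−δ) ≥ 76 + 16δ/(1−δ) ⇒ δ ≥ 23/60.
the Bay fleet: cooperation gives 45 each period; deviation gives 84 once then 19 forever.
  δ ≥ 39/65 = 3/5.
Both must hold, so the binding constraint is the Bay fleet's: δ ≥ 3/5.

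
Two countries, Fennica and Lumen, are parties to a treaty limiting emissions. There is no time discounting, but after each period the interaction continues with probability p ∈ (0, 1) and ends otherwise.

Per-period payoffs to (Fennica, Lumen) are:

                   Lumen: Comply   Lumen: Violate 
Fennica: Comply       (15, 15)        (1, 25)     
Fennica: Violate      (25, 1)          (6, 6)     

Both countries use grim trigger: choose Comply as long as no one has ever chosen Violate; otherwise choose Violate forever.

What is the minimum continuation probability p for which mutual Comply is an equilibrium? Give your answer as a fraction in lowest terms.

Expected cooperation value is 15 + p·15 + p²·15 + … = 15/(1−p); deviation gives 25 + p·6/(1−p).
15 ≥ 25(1−p) + 6p ⇒ 19p ≥ 10 ⇒ p ≥ 10/19.

10/19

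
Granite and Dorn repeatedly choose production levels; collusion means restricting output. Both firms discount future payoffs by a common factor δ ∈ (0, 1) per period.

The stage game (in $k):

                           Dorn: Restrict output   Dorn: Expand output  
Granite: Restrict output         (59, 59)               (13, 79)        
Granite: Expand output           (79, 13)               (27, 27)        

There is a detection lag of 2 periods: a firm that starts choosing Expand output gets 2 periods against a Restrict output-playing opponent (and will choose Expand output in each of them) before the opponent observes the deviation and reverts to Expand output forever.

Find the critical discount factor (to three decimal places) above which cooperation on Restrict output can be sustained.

A deviator earns 79 for 2 periods, then 27 forever; cooperating earns 59 forever. Multiplying the IC by (1−δ):
59 ≥ 79(1−δ^2) + 27δ^2, so 52·δ^2 ≥ 20 and δ^2 ≥ 5/13.
δ ≥ (5/13)^(1/2) ≈ 0.620.

0.620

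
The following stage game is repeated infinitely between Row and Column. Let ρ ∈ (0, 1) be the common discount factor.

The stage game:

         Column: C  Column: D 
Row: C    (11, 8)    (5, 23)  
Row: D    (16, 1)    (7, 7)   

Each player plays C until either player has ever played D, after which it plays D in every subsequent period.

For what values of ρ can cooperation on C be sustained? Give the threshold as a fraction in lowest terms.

15/16

Row's threshold: (16−11)/(16−7) = 5/9.
Column's threshold: (23−8)/(23−7) = 15/16.
5/9 < 15/16, so Column binds and ρ* = 15/16.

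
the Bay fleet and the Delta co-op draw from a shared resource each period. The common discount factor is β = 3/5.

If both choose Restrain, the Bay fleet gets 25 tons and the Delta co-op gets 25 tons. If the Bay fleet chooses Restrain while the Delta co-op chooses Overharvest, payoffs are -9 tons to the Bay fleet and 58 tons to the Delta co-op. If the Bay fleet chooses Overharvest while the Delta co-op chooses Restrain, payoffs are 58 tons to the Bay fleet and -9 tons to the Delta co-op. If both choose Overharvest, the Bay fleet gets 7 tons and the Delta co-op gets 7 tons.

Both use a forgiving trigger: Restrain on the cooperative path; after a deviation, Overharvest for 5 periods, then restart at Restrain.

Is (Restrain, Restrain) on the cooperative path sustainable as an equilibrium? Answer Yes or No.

IC: β+…+β^5 ≥ (58−25)/(25−7) = 11/6.
At β = 3/5: partial sum = 1.3834 < 1.8333. Cooperation not sustainable.

No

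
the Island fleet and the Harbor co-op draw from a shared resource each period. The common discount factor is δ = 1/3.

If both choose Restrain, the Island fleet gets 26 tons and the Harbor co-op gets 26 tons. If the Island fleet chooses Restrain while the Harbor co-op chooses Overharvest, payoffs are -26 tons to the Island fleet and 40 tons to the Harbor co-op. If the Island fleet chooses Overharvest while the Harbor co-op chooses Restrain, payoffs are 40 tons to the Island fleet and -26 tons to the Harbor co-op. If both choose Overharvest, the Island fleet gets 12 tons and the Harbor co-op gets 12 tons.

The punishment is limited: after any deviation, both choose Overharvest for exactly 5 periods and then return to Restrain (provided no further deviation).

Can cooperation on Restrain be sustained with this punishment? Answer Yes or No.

A one-shot deviation gives 40 now, then 12 for 5 periods, then back to 26.
Gain from deviating: (40−26) today; loss: (26−12) in each of the next 5 periods.
No-deviation condition: (26−12)(δ+…+δ^5) ≥ 40−26, i.e. δ+…+δ^5 ≥ 1.
At δ = 1/3: δ+…+δ^5 = 0.4979 < 1.0000.
So cooperation is not sustainable.

No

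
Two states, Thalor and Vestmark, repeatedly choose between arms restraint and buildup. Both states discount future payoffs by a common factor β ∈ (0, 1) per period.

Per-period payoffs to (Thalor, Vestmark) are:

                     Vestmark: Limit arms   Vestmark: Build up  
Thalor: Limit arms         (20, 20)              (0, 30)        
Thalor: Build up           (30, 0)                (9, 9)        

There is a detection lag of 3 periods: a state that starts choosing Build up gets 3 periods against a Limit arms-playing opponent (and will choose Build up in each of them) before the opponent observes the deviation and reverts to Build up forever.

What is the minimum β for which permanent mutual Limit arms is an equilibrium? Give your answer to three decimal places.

The best deviation is to choose Build up for all 3 undetected periods, earning 30 each, then 9 forever once detected.
Deviation value: 30(1−β^3)/(1−β) + 9β^3/(1−β); cooperation value: 20/(1−β).
IC: 20 ≥ 30(1−β^3) + 9β^3 = 30 − 21β^3.
So β^3 ≥ 10/21, giving β ≥ (10/21)^(1/3) ≈ 0.781.

0.781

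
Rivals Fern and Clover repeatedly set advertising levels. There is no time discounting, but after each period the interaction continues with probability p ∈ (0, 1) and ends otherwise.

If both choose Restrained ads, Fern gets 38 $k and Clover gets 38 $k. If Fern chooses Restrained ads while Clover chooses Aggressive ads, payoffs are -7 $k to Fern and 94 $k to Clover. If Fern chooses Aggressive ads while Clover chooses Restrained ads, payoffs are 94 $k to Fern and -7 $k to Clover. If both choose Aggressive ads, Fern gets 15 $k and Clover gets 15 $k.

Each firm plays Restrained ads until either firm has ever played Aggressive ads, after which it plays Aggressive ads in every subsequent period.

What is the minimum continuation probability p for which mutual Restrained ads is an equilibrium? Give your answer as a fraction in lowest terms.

With no time discounting, the continuation probability p plays the role of the discount factor.
Grim-trigger IC: 38/(1−p) ≥ 94 + 15p/(1−p) ⇒ p ≥ (94−38)/(94−15) = 56/79.

56/79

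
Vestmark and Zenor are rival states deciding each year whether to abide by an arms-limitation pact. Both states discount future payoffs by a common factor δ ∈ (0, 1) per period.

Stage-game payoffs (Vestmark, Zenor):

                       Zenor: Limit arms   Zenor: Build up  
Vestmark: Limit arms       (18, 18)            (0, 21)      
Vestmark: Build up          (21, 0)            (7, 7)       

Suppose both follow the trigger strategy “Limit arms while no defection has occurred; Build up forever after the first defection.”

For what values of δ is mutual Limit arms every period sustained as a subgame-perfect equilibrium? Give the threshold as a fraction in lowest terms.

Cooperation forever yields 18 each period: 18/(1−δ).
Deviating yields 21 once, then 7 forever: 21 + 7δ/(1−δ).
No profitable deviation requires 18/(1−δ) ≥ 21 + 7δ/(1−δ).
Multiplying by (1−δ): 18 ≥ 21(1−δ) + 7δ = 21 − 14δ.
So 14δ ≥ 3, i.e. δ ≥ 3/14.

3/14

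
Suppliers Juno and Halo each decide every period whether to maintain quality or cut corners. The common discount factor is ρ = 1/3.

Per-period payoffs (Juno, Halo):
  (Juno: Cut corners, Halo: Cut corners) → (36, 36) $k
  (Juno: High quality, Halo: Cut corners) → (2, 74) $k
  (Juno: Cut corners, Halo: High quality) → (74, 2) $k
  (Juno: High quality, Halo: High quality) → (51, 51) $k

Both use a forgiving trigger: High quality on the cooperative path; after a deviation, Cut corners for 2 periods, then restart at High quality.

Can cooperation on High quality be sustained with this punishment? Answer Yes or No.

No

IC: ρ+…+ρ^2 ≥ (74−51)/(51−36) = 23/15.
At ρ = 1/3: partial sum = 0.4444 < 1.5333. Cooperation not sustainable.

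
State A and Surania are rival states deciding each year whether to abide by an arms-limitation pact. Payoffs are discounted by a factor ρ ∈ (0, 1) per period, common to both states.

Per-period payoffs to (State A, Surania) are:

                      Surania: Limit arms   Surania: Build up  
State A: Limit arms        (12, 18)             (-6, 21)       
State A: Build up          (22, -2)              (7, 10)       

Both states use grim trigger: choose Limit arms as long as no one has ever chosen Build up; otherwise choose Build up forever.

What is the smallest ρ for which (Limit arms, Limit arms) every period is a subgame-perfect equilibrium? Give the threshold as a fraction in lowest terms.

2/3

State A's threshold: (22−12)/(22−7) = 2/3.
Surania's threshold: (21−18)/(21−10) = 3/11.
2/3 > 3/11, so State A binds and ρ* = 2/3.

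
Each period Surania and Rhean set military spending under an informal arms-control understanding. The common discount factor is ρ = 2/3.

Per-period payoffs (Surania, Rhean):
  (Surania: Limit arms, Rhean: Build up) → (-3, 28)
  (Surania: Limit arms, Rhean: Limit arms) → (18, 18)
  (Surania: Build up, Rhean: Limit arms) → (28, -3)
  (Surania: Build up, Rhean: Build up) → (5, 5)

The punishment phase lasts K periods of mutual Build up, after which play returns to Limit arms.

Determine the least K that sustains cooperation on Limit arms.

Need Σ_{k=1}^{K} ρ^k ≥ (28−18)/(18−5) = 0.7692 at ρ = 2/3.
At K = 1 the sum is 0.6667 < 0.7692; at K = 2 it is 1.1111 ≥ 0.7692.
So the minimum punishment length is K = 2.

2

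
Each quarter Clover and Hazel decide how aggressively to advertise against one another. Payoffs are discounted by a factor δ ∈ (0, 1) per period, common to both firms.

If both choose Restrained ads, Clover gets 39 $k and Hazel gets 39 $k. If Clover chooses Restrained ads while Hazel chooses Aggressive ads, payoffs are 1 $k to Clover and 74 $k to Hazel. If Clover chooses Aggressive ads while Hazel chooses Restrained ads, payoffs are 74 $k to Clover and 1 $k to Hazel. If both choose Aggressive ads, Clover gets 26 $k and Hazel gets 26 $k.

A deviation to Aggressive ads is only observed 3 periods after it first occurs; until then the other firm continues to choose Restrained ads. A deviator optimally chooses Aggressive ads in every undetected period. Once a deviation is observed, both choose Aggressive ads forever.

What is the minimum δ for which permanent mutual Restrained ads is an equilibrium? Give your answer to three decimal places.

0.900

Deviating for the 3 undetected periods gains 74−39 = 35 per period over cooperation, then loses 39−26 = 13 per period forever once punishment starts.
Gain: 35(1 + δ + … + δ^2); loss: 13·δ^3/(1−δ).
No profitable deviation ⇔ 35(1−δ^3) ≤ 13·δ^3, i.e. δ^3 ≥ 35/(35+13) = 35/48.
Hence δ ≥ (35/48)^(1/3) ≈ 0.900.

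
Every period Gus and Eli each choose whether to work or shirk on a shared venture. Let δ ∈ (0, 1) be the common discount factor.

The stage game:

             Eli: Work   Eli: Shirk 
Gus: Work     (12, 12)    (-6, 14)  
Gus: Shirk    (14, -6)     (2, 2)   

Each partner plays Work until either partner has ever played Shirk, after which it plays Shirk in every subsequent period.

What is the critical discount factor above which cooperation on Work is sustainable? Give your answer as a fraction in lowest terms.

Cooperation forever yields 12 each period: 12/(1−δ).
Deviating yields 14 once, then 2 forever: 14 + 2δ/(1−δ).
No profitable deviation requires 12/(1−δ) ≥ 14 + 2δ/(1−δ).
Multiplying by (1−δ): 12 ≥ 14(1−δ) + 2δ = 14 − 12δ.
So 12δ ≥ 2, i.e. δ ≥ 2/12 = 1/6.

1/6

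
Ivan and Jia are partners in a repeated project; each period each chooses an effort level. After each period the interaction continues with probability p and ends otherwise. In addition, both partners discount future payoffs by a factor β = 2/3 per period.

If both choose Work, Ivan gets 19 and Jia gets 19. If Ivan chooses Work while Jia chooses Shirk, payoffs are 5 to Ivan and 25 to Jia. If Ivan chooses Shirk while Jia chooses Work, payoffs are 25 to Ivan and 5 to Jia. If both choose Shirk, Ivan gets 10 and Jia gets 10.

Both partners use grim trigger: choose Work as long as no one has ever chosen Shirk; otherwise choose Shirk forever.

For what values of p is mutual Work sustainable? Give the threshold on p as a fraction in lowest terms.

Expected continuation weight on next period's payoff is β·p = 2/3·p, which plays the role of the discount factor.
Cooperation requires 2/3·p ≥ (25−19)/(25−10) = 2/5, hence p ≥ 3/5.

3/5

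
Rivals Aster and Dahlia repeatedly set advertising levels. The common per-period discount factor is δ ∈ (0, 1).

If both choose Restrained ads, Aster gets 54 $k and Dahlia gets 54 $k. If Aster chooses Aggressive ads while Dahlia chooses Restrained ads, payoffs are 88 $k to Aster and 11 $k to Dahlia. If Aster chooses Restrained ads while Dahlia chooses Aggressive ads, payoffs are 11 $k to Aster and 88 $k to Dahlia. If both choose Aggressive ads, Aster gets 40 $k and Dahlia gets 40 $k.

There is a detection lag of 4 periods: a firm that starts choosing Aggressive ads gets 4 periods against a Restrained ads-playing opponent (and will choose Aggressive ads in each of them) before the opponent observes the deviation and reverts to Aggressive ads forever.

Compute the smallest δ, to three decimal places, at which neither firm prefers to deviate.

Deviating for the 4 undetected periods gains 88−54 = 34 per period over cooperation, then loses 54−40 = 14 per period forever once punishment starts.
Gain: 34(1 + δ + … + δ^3); loss: 14·δ^4/(1−δ).
No profitable deviation ⇔ 34(1−δ^4) ≤ 14·δ^4, i.e. δ^4 ≥ 34/(34+14) = 17/24.
Hence δ ≥ (17/24)^(1/4) ≈ 0.917.

0.917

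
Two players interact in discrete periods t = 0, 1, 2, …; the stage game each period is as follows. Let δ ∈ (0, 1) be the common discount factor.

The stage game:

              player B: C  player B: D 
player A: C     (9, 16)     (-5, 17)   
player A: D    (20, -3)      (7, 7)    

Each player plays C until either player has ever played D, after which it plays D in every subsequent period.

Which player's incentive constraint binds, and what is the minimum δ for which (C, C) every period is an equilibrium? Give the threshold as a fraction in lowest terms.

player A's threshold: (20−9)/(20−7) = 11/13.
player B's threshold: (17−16)/(17−7) = 1/10.
11/13 > 1/10, so player A binds and δ* = 11/13.

player A; δ ≥ 11/13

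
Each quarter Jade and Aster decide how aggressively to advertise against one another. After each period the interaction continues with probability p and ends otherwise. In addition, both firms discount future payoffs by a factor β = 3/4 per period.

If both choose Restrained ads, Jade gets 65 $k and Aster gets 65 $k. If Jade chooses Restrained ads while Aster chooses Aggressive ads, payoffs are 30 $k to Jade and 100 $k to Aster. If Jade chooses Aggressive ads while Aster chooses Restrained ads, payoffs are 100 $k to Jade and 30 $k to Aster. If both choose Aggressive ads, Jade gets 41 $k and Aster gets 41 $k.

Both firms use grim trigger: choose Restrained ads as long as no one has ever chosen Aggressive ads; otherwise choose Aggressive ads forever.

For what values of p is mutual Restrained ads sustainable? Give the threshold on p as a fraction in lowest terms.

With continuation probability p and discount β, the effective per-period discount factor is βp.
Grim-trigger IC: βp ≥ (100−65)/(100−41) = 35/59.
So p ≥ (35/59)/(3/4) = 140/177.

140/177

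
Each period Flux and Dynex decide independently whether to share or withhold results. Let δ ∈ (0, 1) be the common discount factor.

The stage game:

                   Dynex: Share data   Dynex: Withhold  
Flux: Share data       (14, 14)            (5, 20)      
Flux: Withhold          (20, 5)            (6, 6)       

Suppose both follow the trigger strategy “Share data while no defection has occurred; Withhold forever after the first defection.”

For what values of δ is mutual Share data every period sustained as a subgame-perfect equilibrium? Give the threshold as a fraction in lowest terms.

Cooperation forever yields 14 each period: 14/(1−δ).
Deviating yields 20 once, then 6 forever: 20 + 6δ/(1−δ).
No profitable deviation requires 14/(1−δ) ≥ 20 + 6δ/(1−δ).
Multiplying by (1−δ): 14 ≥ 20(1−δ) + 6δ = 20 − 14δ.
So 14δ ≥ 6, i.e. δ ≥ 6/14 = 3/7.

3/7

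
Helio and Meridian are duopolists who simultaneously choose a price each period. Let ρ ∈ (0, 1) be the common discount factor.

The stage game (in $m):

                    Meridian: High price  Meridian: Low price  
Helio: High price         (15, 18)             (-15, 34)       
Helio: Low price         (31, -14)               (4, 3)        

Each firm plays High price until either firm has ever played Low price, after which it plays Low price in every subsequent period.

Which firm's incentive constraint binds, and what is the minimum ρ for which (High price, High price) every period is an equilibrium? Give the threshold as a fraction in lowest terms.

Helio; ρ ≥ 16/27

Helio's threshold: (31−15)/(31−4) = 16/27.
Meridian's threshold: (34−18)/(34−3) = 16/31.
16/27 > 16/31, so Helio binds and ρ* = 16/27.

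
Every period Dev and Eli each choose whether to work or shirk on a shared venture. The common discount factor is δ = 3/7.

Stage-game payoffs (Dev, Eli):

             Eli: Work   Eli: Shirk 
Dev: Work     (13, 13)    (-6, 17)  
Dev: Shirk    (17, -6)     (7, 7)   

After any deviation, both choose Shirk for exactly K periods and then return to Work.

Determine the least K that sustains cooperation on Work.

3

Need Σ_{k=1}^{K} δ^k ≥ (17−13)/(13−7) = 0.6667 at δ = 3/7.
At K = 2 the sum is 0.6122 < 0.6667; at K = 3 it is 0.6910 ≥ 0.6667.
So the minimum punishment length is K = 3.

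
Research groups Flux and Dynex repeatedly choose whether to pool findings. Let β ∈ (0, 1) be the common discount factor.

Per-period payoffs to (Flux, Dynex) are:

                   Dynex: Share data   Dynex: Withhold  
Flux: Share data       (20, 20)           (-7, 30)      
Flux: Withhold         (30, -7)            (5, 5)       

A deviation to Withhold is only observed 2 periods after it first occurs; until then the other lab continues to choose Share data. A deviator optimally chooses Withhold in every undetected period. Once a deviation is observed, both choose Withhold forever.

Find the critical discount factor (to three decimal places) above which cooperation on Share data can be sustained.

The best deviation is to choose Withhold for all 2 undetected periods, earning 30 each, then 5 forever once detected.
Deviation value: 30(1−β^2)/(1−β) + 5β^2/(1−β); cooperation value: 20/(1−β).
IC: 20 ≥ 30(1−β^2) + 5β^2 = 30 − 25β^2.
So β^2 ≥ 10/25 = 2/5, giving β ≥ (2/5)^(1/2) ≈ 0.632.

0.632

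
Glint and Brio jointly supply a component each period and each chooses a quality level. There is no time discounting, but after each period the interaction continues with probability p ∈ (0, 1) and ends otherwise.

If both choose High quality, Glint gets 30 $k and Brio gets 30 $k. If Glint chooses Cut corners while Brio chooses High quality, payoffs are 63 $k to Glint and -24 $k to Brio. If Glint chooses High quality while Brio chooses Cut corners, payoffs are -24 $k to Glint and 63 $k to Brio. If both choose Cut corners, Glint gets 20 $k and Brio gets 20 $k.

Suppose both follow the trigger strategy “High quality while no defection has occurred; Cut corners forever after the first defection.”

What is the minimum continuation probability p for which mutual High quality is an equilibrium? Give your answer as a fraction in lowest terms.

Expected cooperation value is 30 + p·30 + p²·30 + … = 30/(1−p); deviation gives 63 + p·20/(1−p).
30 ≥ 63(1−p) + 20p ⇒ 43p ≥ 33 ⇒ p ≥ 33/43.

33/43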